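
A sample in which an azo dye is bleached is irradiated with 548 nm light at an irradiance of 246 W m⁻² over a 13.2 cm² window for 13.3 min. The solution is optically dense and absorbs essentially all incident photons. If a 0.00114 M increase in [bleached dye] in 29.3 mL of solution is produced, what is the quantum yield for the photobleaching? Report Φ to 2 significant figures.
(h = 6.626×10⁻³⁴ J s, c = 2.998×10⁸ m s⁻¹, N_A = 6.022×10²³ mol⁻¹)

Φ = 0.028

Product: (0.00114 M)(0.0293 L) = 3.340×10⁻⁵ mol.
Photon energy at 548 nm: hc/λ = (6.626×10⁻³⁴)(2.998×10⁸)/(548×10⁻⁹) = 3.625×10⁻¹⁹ J.
Energy delivered: (246 W m⁻²)(13.2×10⁻⁴ m²)(798 s) = 259.1 J.
Photons incident: 259.1 / 3.625×10⁻¹⁹ = 7.148×10²⁰, i.e. 7.148×10²⁰/6.022×10²³ = 0.001187 mol.
Φ = 3.340×10⁻⁵ mol / 0.001187 mol photons = 0.028.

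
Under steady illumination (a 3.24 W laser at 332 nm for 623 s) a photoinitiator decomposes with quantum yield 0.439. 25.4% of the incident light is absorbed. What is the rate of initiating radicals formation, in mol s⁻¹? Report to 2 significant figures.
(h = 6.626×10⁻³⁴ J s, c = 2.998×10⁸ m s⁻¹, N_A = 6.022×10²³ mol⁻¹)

1.0×10⁻⁶ mol s⁻¹

Photon energy at 332 nm: hc/λ = (6.626×10⁻³⁴)(2.998×10⁸)/(332×10⁻⁹) = 5.983×10⁻¹⁹ J.
Energy delivered: (3.24 W)(623 s) = 2019 J.
Photons incident: 2019 / 5.983×10⁻¹⁹ = 3.375×10²¹, i.e. 3.375×10²¹/6.022×10²³ = 0.005604 mol.
Photons absorbed: 0.254 × 0.005604 = 0.001423 mol.
Product formed: 0.439 × 0.001423 = 6.247×10⁻⁴ mol.
Rate: 6.247×10⁻⁴ / 623 s = 1.0×10⁻⁶ mol s⁻¹.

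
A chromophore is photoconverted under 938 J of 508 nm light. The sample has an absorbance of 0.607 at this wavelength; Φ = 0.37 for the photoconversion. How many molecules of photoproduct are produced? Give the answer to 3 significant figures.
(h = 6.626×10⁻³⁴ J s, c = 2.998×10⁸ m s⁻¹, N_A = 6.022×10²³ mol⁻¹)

Photon energy at 508 nm: hc/λ = (6.626×10⁻³⁴)(2.998×10⁸)/(508×10⁻⁹) = 3.910×10⁻¹⁹ J.
Photons incident: 938 / 3.910×10⁻¹⁹ = 2.399×10²¹, i.e. 2.399×10²¹/6.022×10²³ = 0.003984 mol.
Fraction absorbed: 1 − 10^(−0.607) = 0.7528.
Photons absorbed: 0.7528 × 0.003984 = 0.002999 mol.
Product: Φ × n_abs = 0.37 × 0.002999 = 0.001110 mol.
As a count: 0.001110 × 6.022×10²³ = 6.68×10²⁰.

6.68×10²⁰ molecules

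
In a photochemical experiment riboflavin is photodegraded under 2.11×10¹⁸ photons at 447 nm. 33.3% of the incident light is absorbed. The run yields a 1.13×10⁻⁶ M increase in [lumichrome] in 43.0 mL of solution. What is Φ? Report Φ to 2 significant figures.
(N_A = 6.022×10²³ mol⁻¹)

Φ = 0.042

Product: (1.13×10⁻⁶ M)(0.043 L) = 4.859×10⁻⁸ mol.
Moles of photons: 2.11×10¹⁸ / 6.022×10²³ = 3.504×10⁻⁶ mol.
Photons absorbed: 0.333 × 3.504×10⁻⁶ = 1.167×10⁻⁶ mol.
Φ = 4.859×10⁻⁸ mol / 1.167×10⁻⁶ mol photons = 0.042.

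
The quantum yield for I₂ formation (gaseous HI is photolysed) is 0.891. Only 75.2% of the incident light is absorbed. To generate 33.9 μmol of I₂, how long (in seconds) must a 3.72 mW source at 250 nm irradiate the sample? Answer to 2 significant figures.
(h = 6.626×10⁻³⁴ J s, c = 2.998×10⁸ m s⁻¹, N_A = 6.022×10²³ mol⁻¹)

Product: 33.9 μmol = 3.39×10⁻⁵ mol.
Photons that must be absorbed: 3.39×10⁻⁵ / 0.891 = 3.805×10⁻⁵ mol.
Incident photons needed: 3.805×10⁻⁵ / 0.752 = 5.060×10⁻⁵ mol.
Photon energy: hc/λ = 7.946×10⁻¹⁹ J; per mole, 4.785×10⁵ J mol⁻¹.
Energy required: 5.060×10⁻⁵ × 4.785×10⁵ = 24.21 J.
Time: 24.21 J / 0.00372 W = 6500 s.

t ≈ 6500 s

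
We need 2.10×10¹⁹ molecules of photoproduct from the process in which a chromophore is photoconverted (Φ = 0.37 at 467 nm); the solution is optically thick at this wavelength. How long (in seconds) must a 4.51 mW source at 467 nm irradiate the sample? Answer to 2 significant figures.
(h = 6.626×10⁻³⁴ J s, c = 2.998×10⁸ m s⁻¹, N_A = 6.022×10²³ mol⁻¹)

Product: 2.10×10¹⁹ / 6.022×10²³ = 3.487×10⁻⁵ mol.
Photons that must be absorbed: 3.487×10⁻⁵ / 0.37 = 9.424×10⁻⁵ mol.
Photon energy: hc/λ = 4.254×10⁻¹⁹ J; per mole, 2.562×10⁵ J mol⁻¹.
Energy required: 9.424×10⁻⁵ × 2.562×10⁵ = 24.14 J.
Time: 24.14 J / 0.00451 W = 5400 s.

t ≈ 5400 s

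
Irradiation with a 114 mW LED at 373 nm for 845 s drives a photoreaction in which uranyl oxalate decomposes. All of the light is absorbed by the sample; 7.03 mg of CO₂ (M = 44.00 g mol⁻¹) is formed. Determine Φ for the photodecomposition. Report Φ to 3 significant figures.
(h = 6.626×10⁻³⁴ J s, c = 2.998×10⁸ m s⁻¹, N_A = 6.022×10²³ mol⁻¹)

Product: 7.03 mg / 44.00 g mol⁻¹ = 1.598×10⁻⁴ mol.
Photon energy at 373 nm: hc/λ = (6.626×10⁻³⁴)(2.998×10⁸)/(373×10⁻⁹) = 5.326×10⁻¹⁹ J.
Energy delivered: (114 mW)(845 s) = 96.33 J.
Photons incident: 96.33 / 5.326×10⁻¹⁹ = 1.809×10²⁰, i.e. 1.809×10²⁰/6.022×10²³ = 3.004×10⁻⁴ mol.
Φ = 1.598×10⁻⁴ mol / 3.004×10⁻⁴ mol photons = 0.532.

Φ = 0.532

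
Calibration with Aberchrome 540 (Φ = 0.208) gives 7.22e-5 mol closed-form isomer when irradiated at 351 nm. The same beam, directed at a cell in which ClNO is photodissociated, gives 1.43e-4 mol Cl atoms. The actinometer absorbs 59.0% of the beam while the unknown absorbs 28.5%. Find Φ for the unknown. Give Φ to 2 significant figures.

Photons absorbed by the actinometer: 7.22e-5 / 0.208 = 3.471e-4 mol.
Incident flux: 3.471e-4 / 0.590 = 5.883e-4 einstein.
Absorbed by unknown: 0.285 × 5.883e-4 = 1.677e-4 mol.
Φ(unknown) = 1.43e-4 / 1.677e-4 = 0.85.

Φ = 0.85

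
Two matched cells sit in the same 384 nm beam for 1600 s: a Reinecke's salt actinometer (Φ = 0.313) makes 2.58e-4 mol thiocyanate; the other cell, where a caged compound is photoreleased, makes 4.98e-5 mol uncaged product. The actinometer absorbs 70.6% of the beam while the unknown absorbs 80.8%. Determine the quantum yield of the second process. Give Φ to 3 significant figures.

Photons absorbed by the actinometer: 2.58e-4 / 0.313 = 8.243e-4 mol.
Incident flux: 8.243e-4 / 0.706 = 0.001168 einstein.
Absorbed by unknown: 0.808 × 0.001168 = 9.437e-4 mol.
Φ(unknown) = 4.98e-5 / 9.437e-4 = 0.0528.

Φ = 0.0528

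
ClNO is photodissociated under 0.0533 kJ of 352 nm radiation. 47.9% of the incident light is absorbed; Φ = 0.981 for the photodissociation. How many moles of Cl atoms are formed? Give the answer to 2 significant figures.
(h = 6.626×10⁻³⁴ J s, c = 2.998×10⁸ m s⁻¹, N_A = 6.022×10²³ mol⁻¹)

Photon energy at 352 nm: hc/λ = (6.626×10⁻³⁴)(2.998×10⁸)/(352×10⁻⁹) = 5.643×10⁻¹⁹ J.
Incident energy: 0.0533 kJ = 53.3 J.
Photons incident: 53.3 / 5.643×10⁻¹⁹ = 9.445×10¹⁹, i.e. 9.445×10¹⁹/6.022×10²³ = 1.568×10⁻⁴ mol.
Photons absorbed: 0.479 × 1.568×10⁻⁴ = 7.511×10⁻⁵ mol.
Product: Φ × n_abs = 0.981 × 7.511×10⁻⁵ = 7.368×10⁻⁵ mol.

7.4×10⁻⁵ mol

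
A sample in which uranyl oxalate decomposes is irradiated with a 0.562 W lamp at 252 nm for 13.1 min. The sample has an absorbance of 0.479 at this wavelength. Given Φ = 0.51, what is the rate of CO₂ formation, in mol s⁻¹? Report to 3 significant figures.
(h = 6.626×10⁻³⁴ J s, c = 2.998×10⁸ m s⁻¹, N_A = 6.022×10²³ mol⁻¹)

4.03×10⁻⁷ mol s⁻¹

Photon energy at 252 nm: hc/λ = (6.626×10⁻³⁴)(2.998×10⁸)/(252×10⁻⁹) = 7.883×10⁻¹⁹ J.
Energy delivered: (0.562 W)(786 s) = 441.7 J.
Photons incident: 441.7 / 7.883×10⁻¹⁹ = 5.603×10²⁰, i.e. 5.603×10²⁰/6.022×10²³ = 9.304×10⁻⁴ mol.
Fraction absorbed: 1 − 10^(−0.479) = 0.6681.
Photons absorbed: 0.6681 × 9.304×10⁻⁴ = 6.216×10⁻⁴ mol.
Product formed: 0.51 × 6.216×10⁻⁴ = 3.170×10⁻⁴ mol.
Rate: 3.170×10⁻⁴ / 786 s = 4.03×10⁻⁷ mol s⁻¹.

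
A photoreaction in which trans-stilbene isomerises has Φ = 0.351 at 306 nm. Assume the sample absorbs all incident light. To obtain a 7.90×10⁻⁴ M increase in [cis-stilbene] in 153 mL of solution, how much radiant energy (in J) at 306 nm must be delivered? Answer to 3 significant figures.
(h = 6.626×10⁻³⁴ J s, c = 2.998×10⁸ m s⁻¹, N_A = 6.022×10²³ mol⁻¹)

135 J

Product: (7.90×10⁻⁴ M)(0.153 L) = 1.209×10⁻⁴ mol.
Photons that must be absorbed: 1.209×10⁻⁴ / 0.351 = 3.444×10⁻⁴ mol.
Photon energy: hc/λ = 6.492×10⁻¹⁹ J; per mole, 3.909×10⁵ J mol⁻¹.
Energy required: 3.444×10⁻⁴ × 3.909×10⁵ = 135 J.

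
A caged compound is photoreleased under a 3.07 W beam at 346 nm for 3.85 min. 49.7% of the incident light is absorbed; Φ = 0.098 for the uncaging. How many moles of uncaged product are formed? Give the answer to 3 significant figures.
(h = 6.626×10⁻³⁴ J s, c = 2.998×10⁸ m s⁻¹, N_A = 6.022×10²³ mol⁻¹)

Photon energy at 346 nm: hc/λ = (6.626×10⁻³⁴)(2.998×10⁸)/(346×10⁻⁹) = 5.741×10⁻¹⁹ J.
Energy delivered: (3.07 W)(231 s) = 709.2 J.
Photons incident: 709.2 / 5.741×10⁻¹⁹ = 1.235×10²¹, i.e. 1.235×10²¹/6.022×10²³ = 0.002051 mol.
Photons absorbed: 0.497 × 0.002051 = 0.001019 mol.
Product: Φ × n_abs = 0.098 × 0.001019 = 9.986×10⁻⁵ mol.

9.99×10⁻⁵ mol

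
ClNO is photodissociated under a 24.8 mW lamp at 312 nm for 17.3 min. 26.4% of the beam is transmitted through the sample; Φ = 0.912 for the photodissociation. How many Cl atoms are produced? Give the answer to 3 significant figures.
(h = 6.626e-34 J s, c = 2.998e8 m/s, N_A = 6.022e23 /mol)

Photon energy at 312 nm: hc/λ = (6.626e-34)(2.998e8)/(312e-9) = 6.367e-19 J.
Energy delivered: (24.8 mW)(1038 s) = 25.74 J.
Photons incident: 25.74 / 6.367e-19 = 4.043e19, i.e. 4.043e19/6.022e23 = 6.714e-5 mol.
Fraction absorbed: 1 − 26.4/100 = 0.7360.
Photons absorbed: 0.7360 × 6.714e-5 = 4.942e-5 mol.
Product: Φ × n_abs = 0.912 × 4.942e-5 = 4.507e-5 mol.
As a count: 4.507e-5 × 6.022e23 = 2.71e19.

2.71e19 atoms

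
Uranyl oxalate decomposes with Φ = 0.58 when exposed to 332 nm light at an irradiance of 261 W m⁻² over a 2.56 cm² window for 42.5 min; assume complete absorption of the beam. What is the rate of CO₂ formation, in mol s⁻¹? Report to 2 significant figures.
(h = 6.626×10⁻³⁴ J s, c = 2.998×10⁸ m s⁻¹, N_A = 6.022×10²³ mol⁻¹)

1.1×10⁻⁷ mol s⁻¹

Photon energy at 332 nm: hc/λ = (6.626×10⁻³⁴)(2.998×10⁸)/(332×10⁻⁹) = 5.983×10⁻¹⁹ J.
Energy delivered: (261 W m⁻²)(2.56×10⁻⁴ m²)(2550 s) = 170.4 J.
Photons incident: 170.4 / 5.983×10⁻¹⁹ = 2.848×10²⁰, i.e. 2.848×10²⁰/6.022×10²³ = 4.729×10⁻⁴ mol.
Product formed: 0.58 × 4.729×10⁻⁴ = 2.743×10⁻⁴ mol.
Rate: 2.743×10⁻⁴ / 2550 s = 1.1×10⁻⁷ mol s⁻¹.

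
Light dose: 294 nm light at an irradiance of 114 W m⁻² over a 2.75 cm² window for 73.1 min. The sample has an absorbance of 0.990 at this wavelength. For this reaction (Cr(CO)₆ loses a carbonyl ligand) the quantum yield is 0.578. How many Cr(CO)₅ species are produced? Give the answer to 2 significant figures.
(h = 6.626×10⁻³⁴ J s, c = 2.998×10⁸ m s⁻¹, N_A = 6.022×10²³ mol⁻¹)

1.1×10²⁰ species

Photon energy at 294 nm: hc/λ = (6.626×10⁻³⁴)(2.998×10⁸)/(294×10⁻⁹) = 6.757×10⁻¹⁹ J.
Energy delivered: (114 W m⁻²)(2.75×10⁻⁴ m²)(4386 s) = 137.5 J.
Photons incident: 137.5 / 6.757×10⁻¹⁹ = 2.035×10²⁰, i.e. 2.035×10²⁰/6.022×10²³ = 3.379×10⁻⁴ mol.
Fraction absorbed: 1 − 10^(−0.990) = 0.8977.
Photons absorbed: 0.8977 × 3.379×10⁻⁴ = 3.033×10⁻⁴ mol.
Product: Φ × n_abs = 0.578 × 3.033×10⁻⁴ = 1.753×10⁻⁴ mol.
As a count: 1.753×10⁻⁴ × 6.022×10²³ = 1.1×10²⁰.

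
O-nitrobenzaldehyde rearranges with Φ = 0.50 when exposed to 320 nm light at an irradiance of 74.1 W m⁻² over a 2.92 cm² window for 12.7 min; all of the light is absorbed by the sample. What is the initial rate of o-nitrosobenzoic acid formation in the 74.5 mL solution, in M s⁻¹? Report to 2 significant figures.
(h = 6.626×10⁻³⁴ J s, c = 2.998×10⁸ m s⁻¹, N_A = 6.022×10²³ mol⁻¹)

3.9×10⁻⁷ M s⁻¹

Photon energy at 320 nm: hc/λ = (6.626×10⁻³⁴)(2.998×10⁸)/(320×10⁻⁹) = 6.208×10⁻¹⁹ J.
Energy delivered: (74.1 W m⁻²)(2.92×10⁻⁴ m²)(762 s) = 16.49 J.
Photons incident: 16.49 / 6.208×10⁻¹⁹ = 2.656×10¹⁹, i.e. 2.656×10¹⁹/6.022×10²³ = 4.410×10⁻⁵ mol.
Product formed: 0.50 × 4.410×10⁻⁵ = 2.205×10⁻⁵ mol.
Rate: 2.205×10⁻⁵ mol / (762 s × 0.0745 L) = 3.9×10⁻⁷ M s⁻¹.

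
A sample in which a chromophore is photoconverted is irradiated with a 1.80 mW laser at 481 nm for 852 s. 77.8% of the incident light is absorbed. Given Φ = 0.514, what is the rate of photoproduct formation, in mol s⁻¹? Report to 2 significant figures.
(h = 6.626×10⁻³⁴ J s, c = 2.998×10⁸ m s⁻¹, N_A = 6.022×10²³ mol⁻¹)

Photon energy at 481 nm: hc/λ = (6.626×10⁻³⁴)(2.998×10⁸)/(481×10⁻⁹) = 4.130×10⁻¹⁹ J.
Energy delivered: (1.80 mW)(852 s) = 1.534 J.
Photons incident: 1.534 / 4.130×10⁻¹⁹ = 3.714×10¹⁸, i.e. 3.714×10¹⁸/6.022×10²³ = 6.167×10⁻⁶ mol.
Photons absorbed: 0.778 × 6.167×10⁻⁶ = 4.798×10⁻⁶ mol.
Product formed: 0.514 × 4.798×10⁻⁶ = 2.466×10⁻⁶ mol.
Rate: 2.466×10⁻⁶ / 852 s = 2.9×10⁻⁹ mol s⁻¹.

2.9×10⁻⁹ mol s⁻¹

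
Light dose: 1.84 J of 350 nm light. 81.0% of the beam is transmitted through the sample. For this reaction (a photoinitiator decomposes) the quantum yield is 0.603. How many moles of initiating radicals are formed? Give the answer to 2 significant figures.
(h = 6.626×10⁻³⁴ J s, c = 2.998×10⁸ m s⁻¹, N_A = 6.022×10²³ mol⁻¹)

Photon energy at 350 nm: hc/λ = (6.626×10⁻³⁴)(2.998×10⁸)/(350×10⁻⁹) = 5.676×10⁻¹⁹ J.
Photons incident: 1.84 / 5.676×10⁻¹⁹ = 3.242×10¹⁸, i.e. 3.242×10¹⁸/6.022×10²³ = 5.384×10⁻⁶ mol.
Fraction absorbed: 1 − 81.0/100 = 0.1900.
Photons absorbed: 0.1900 × 5.384×10⁻⁶ = 1.023×10⁻⁶ mol.
Product: Φ × n_abs = 0.603 × 1.023×10⁻⁶ = 6.169×10⁻⁷ mol.

6.2×10⁻⁷ mol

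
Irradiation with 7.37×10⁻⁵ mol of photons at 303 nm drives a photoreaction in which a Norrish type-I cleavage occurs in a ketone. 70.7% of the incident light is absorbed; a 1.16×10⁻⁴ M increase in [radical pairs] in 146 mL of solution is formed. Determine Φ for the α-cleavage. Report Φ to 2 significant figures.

Φ = 0.33

Product: (1.16×10⁻⁴ M)(0.146 L) = 1.694×10⁻⁵ mol.
Photons absorbed: 0.707 × 7.37×10⁻⁵ = 5.211×10⁻⁵ mol.
Φ = 1.694×10⁻⁵ mol / 5.211×10⁻⁵ mol photons = 0.33.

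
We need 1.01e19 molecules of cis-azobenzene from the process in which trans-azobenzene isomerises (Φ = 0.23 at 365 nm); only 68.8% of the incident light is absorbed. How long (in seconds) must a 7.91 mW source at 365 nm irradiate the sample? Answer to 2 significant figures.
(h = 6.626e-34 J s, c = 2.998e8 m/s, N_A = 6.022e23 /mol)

t ≈ 4400 s

Product: 1.01e19 / 6.022e23 = 1.677e-5 mol.
Photons that must be absorbed: 1.677e-5 / 0.23 = 7.291e-5 mol.
Incident photons needed: 7.291e-5 / 0.688 = 1.060e-4 mol.
Photon energy: hc/λ = 5.442e-19 J; per mole, 3.277e5 J mol⁻¹.
Energy required: 1.060e-4 × 3.277e5 = 34.74 J.
Time: 34.74 J / 0.00791 W = 4400 s.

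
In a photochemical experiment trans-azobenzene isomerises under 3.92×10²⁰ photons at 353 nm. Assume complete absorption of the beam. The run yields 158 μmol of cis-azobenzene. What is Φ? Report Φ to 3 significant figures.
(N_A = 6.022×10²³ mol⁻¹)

Φ = 0.243

Product: 158 μmol = 1.58×10⁻⁴ mol.
Moles of photons: 3.92×10²⁰ / 6.022×10²³ = 6.509×10⁻⁴ mol.
Φ = 1.58×10⁻⁴ mol / 6.509×10⁻⁴ mol photons = 0.243.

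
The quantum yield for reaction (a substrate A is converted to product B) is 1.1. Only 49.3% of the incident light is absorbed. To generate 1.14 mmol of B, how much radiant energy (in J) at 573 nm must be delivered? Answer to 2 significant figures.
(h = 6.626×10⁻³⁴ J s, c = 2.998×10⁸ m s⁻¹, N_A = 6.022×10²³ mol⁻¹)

Product: 1.14 mmol = 0.00114 mol.
Photons that must be absorbed: 0.00114 / 1.1 = 0.001036 mol.
Incident photons needed: 0.001036 / 0.493 = 0.002101 mol.
Photon energy: hc/λ = 3.467×10⁻¹⁹ J; per mole, 2.088×10⁵ J mol⁻¹.
Energy required: 0.002101 × 2.088×10⁵ = 440 J.

440 J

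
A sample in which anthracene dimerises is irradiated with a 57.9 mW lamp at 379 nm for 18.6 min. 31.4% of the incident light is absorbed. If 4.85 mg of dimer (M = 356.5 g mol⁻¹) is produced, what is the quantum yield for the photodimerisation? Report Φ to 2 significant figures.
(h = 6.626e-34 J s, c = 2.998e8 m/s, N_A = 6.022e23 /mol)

Product: 4.85 mg / 356.5 g mol⁻¹ = 1.360e-5 mol.
Photon energy at 379 nm: hc/λ = (6.626e-34)(2.998e8)/(379e-9) = 5.241e-19 J.
Energy delivered: (57.9 mW)(1116 s) = 64.62 J.
Photons incident: 64.62 / 5.241e-19 = 1.233e20, i.e. 1.233e20/6.022e23 = 2.047e-4 mol.
Photons absorbed: 0.314 × 2.047e-4 = 6.428e-5 mol.
Φ = 1.360e-5 mol / 6.428e-5 mol photons = 0.21.

Φ = 0.21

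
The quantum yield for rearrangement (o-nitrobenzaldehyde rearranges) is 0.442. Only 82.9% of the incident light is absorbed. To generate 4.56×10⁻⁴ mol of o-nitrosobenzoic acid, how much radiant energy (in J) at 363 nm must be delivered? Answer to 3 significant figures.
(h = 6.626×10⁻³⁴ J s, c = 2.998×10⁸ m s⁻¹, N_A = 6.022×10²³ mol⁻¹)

410 J

Photons that must be absorbed: 4.56×10⁻⁴ / 0.442 = 0.001032 mol.
Incident photons needed: 0.001032 / 0.829 = 0.001245 mol.
Photon energy: hc/λ = 5.472×10⁻¹⁹ J; per mole, 3.295×10⁵ J mol⁻¹.
Energy required: 0.001245 × 3.295×10⁵ = 410 J.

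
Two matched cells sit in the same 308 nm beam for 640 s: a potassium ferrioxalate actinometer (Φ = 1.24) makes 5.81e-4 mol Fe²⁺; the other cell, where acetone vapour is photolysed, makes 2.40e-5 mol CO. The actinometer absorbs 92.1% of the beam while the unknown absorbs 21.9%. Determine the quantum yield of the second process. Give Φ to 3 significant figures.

Φ = 0.215

Photons absorbed by the actinometer: 5.81e-4 / 1.24 = 4.685e-4 mol.
Incident flux: 4.685e-4 / 0.921 = 5.087e-4 einstein.
Absorbed by unknown: 0.219 × 5.087e-4 = 1.114e-4 mol.
Φ(unknown) = 2.40e-5 / 1.114e-4 = 0.215.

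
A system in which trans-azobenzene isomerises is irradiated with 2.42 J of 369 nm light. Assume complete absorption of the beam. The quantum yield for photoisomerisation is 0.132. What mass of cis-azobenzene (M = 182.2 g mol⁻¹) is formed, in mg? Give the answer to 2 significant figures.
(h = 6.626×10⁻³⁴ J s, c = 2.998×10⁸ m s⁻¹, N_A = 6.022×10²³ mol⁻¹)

Photon energy at 369 nm: hc/λ = (6.626×10⁻³⁴)(2.998×10⁸)/(369×10⁻⁹) = 5.383×10⁻¹⁹ J.
Photons incident: 2.42 / 5.383×10⁻¹⁹ = 4.496×10¹⁸, i.e. 4.496×10¹⁸/6.022×10²³ = 7.466×10⁻⁶ mol.
Product: Φ × n_abs = 0.132 × 7.466×10⁻⁶ = 9.855×10⁻⁷ mol.
Mass: 9.855×10⁻⁷ × 182.2 = 1.796×10⁻⁴ g = 0.18 mg.

0.18 mg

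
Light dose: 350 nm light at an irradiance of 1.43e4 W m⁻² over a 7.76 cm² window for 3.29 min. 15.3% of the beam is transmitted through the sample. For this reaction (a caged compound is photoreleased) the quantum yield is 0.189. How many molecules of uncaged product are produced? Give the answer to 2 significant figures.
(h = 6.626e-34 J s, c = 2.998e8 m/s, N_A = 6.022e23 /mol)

6.2e20 molecules

Photon energy at 350 nm: hc/λ = (6.626e-34)(2.998e8)/(350e-9) = 5.676e-19 J.
Energy delivered: (1.43e4 W m⁻²)(7.76e-4 m²)(197.4 s) = 2191 J.
Photons incident: 2191 / 5.676e-19 = 3.860e21, i.e. 3.860e21/6.022e23 = 0.006410 mol.
Fraction absorbed: 1 − 15.3/100 = 0.8470.
Photons absorbed: 0.8470 × 0.006410 = 0.005429 mol.
Product: Φ × n_abs = 0.189 × 0.005429 = 0.001026 mol.
As a count: 0.001026 × 6.022e23 = 6.2e20.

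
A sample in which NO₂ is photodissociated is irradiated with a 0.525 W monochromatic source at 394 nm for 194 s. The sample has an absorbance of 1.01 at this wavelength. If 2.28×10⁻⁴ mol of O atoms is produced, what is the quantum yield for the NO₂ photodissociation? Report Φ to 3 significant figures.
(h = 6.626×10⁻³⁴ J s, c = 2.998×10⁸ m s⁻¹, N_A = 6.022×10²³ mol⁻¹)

Photon energy at 394 nm: hc/λ = (6.626×10⁻³⁴)(2.998×10⁸)/(394×10⁻⁹) = 5.042×10⁻¹⁹ J.
Energy delivered: (0.525 W)(194 s) = 101.9 J.
Photons incident: 101.9 / 5.042×10⁻¹⁹ = 2.021×10²⁰, i.e. 2.021×10²⁰/6.022×10²³ = 3.356×10⁻⁴ mol.
Fraction absorbed: 1 − 10^(−1.01) = 0.9023.
Photons absorbed: 0.9023 × 3.356×10⁻⁴ = 3.028×10⁻⁴ mol.
Φ = 2.28×10⁻⁴ mol / 3.028×10⁻⁴ mol photons = 0.753.

Φ = 0.753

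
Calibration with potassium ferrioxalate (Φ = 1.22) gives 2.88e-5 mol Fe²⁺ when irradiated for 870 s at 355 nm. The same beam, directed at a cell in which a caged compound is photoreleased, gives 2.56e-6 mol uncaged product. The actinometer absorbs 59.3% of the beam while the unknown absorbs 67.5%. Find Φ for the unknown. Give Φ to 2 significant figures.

Φ = 0.095

Photons absorbed by the actinometer: 2.88e-5 / 1.22 = 2.361e-5 mol.
Incident flux: 2.361e-5 / 0.593 = 3.981e-5 einstein.
Absorbed by unknown: 0.675 × 3.981e-5 = 2.687e-5 mol.
Φ(unknown) = 2.56e-6 / 2.687e-5 = 0.095.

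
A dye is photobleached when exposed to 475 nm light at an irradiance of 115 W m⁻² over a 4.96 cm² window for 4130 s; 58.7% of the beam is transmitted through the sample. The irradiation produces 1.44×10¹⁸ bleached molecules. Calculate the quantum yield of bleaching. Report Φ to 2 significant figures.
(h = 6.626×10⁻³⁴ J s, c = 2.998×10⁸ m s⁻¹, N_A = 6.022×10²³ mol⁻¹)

Φ = 0.0062

Product: 1.44×10¹⁸ / 6.022×10²³ = 2.391×10⁻⁶ mol.
Photon energy at 475 nm: hc/λ = (6.626×10⁻³⁴)(2.998×10⁸)/(475×10⁻⁹) = 4.182×10⁻¹⁹ J.
Energy delivered: (115 W m⁻²)(4.96×10⁻⁴ m²)(4130 s) = 235.6 J.
Photons incident: 235.6 / 4.182×10⁻¹⁹ = 5.634×10²⁰, i.e. 5.634×10²⁰/6.022×10²³ = 9.356×10⁻⁴ mol.
Fraction absorbed: 1 − 58.7/100 = 0.4130.
Photons absorbed: 0.4130 × 9.356×10⁻⁴ = 3.864×10⁻⁴ mol.
Φ = 2.391×10⁻⁶ mol / 3.864×10⁻⁴ mol photons = 0.0062.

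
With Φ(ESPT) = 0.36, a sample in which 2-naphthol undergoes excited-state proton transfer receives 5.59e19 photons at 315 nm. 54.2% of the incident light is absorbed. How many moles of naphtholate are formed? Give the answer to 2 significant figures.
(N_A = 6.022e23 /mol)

1.8e-5 mol

Moles of photons: 5.59e19 / 6.022e23 = 9.283e-5 mol.
Photons absorbed: 0.542 × 9.283e-5 = 5.031e-5 mol.
Product: Φ × n_abs = 0.36 × 5.031e-5 = 1.811e-5 mol.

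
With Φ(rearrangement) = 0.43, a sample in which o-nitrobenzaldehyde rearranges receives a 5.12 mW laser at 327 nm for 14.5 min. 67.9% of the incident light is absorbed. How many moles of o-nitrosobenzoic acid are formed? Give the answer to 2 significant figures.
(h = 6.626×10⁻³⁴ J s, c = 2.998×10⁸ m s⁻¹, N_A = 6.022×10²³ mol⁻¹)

3.6×10⁻⁶ mol

Photon energy at 327 nm: hc/λ = (6.626×10⁻³⁴)(2.998×10⁸)/(327×10⁻⁹) = 6.075×10⁻¹⁹ J.
Energy delivered: (5.12 mW)(870 s) = 4.454 J.
Photons incident: 4.454 / 6.075×10⁻¹⁹ = 7.332×10¹⁸, i.e. 7.332×10¹⁸/6.022×10²³ = 1.218×10⁻⁵ mol.
Photons absorbed: 0.679 × 1.218×10⁻⁵ = 8.270×10⁻⁶ mol.
Product: Φ × n_abs = 0.43 × 8.270×10⁻⁶ = 3.556×10⁻⁶ mol.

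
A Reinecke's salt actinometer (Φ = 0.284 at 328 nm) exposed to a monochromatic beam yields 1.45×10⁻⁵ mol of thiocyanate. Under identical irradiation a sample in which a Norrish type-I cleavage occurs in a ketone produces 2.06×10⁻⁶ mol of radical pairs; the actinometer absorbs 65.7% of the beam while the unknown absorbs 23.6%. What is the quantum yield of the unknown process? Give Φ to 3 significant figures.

Photons absorbed by the actinometer: 1.45×10⁻⁵ / 0.284 = 5.106×10⁻⁵ mol.
Incident flux: 5.106×10⁻⁵ / 0.657 = 7.772×10⁻⁵ einstein.
Absorbed by unknown: 0.236 × 7.772×10⁻⁵ = 1.834×10⁻⁵ mol.
Φ(unknown) = 2.06×10⁻⁶ / 1.834×10⁻⁵ = 0.112.

Φ = 0.112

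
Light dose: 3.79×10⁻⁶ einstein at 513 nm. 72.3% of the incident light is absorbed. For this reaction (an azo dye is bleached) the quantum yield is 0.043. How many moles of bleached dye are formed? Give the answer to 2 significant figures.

1.2×10⁻⁷ mol

Photons absorbed: 0.723 × 3.79×10⁻⁶ = 2.740×10⁻⁶ mol.
Product: Φ × n_abs = 0.043 × 2.740×10⁻⁶ = 1.178×10⁻⁷ mol.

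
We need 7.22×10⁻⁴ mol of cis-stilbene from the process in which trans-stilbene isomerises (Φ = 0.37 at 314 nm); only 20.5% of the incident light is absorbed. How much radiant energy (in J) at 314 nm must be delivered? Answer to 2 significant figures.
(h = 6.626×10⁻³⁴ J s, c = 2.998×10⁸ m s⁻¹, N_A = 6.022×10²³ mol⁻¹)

Photons that must be absorbed: 7.22×10⁻⁴ / 0.37 = 0.001951 mol.
Incident photons needed: 0.001951 / 0.205 = 0.009517 mol.
Photon energy: hc/λ = 6.326×10⁻¹⁹ J; per mole, 3.810×10⁵ J mol⁻¹.
Energy required: 0.009517 × 3.810×10⁵ = 3600 J.

3600 J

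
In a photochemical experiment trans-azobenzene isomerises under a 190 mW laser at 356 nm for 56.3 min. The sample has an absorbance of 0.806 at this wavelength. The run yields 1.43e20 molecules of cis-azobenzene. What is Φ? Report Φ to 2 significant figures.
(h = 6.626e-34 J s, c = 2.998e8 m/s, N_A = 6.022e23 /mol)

Φ = 0.15

Product: 1.43e20 / 6.022e23 = 2.375e-4 mol.
Photon energy at 356 nm: hc/λ = (6.626e-34)(2.998e8)/(356e-9) = 5.580e-19 J.
Energy delivered: (190 mW)(3378 s) = 641.8 J.
Photons incident: 641.8 / 5.580e-19 = 1.150e21, i.e. 1.150e21/6.022e23 = 0.001910 mol.
Fraction absorbed: 1 − 10^(−0.806) = 0.8437.
Photons absorbed: 0.8437 × 0.001910 = 0.001611 mol.
Φ = 2.375e-4 mol / 0.001611 mol photons = 0.15.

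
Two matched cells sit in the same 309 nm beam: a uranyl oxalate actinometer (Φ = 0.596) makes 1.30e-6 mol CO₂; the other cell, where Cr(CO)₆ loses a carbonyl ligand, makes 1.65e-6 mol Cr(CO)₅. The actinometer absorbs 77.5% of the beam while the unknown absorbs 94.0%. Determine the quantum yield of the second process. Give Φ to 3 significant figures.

Φ = 0.624

Photons absorbed by the actinometer: 1.30e-6 / 0.596 = 2.181e-6 mol.
Incident flux: 2.181e-6 / 0.775 = 2.814e-6 einstein.
Absorbed by unknown: 0.940 × 2.814e-6 = 2.645e-6 mol.
Φ(unknown) = 1.65e-6 / 2.645e-6 = 0.624.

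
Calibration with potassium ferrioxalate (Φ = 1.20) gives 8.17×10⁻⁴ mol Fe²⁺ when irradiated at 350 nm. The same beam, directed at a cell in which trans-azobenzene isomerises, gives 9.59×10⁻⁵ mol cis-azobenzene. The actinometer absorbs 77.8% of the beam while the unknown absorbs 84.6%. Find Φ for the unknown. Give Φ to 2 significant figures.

Photons absorbed by the actinometer: 8.17×10⁻⁴ / 1.20 = 6.808×10⁻⁴ mol.
Incident flux: 6.808×10⁻⁴ / 0.778 = 8.751×10⁻⁴ einstein.
Absorbed by unknown: 0.846 × 8.751×10⁻⁴ = 7.403×10⁻⁴ mol.
Φ(unknown) = 9.59×10⁻⁵ / 7.403×10⁻⁴ = 0.13.

Φ = 0.13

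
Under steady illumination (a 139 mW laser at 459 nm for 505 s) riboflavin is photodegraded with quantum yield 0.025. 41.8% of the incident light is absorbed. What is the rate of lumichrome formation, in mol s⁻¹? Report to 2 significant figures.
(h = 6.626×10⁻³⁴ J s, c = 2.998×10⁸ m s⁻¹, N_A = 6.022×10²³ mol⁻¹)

5.6×10⁻⁹ mol s⁻¹

Photon energy at 459 nm: hc/λ = (6.626×10⁻³⁴)(2.998×10⁸)/(459×10⁻⁹) = 4.328×10⁻¹⁹ J.
Energy delivered: (139 mW)(505 s) = 70.20 J.
Photons incident: 70.20 / 4.328×10⁻¹⁹ = 1.622×10²⁰, i.e. 1.622×10²⁰/6.022×10²³ = 2.693×10⁻⁴ mol.
Photons absorbed: 0.418 × 2.693×10⁻⁴ = 1.126×10⁻⁴ mol.
Product formed: 0.025 × 1.126×10⁻⁴ = 2.815×10⁻⁶ mol.
Rate: 2.815×10⁻⁶ / 505 s = 5.6×10⁻⁹ mol s⁻¹.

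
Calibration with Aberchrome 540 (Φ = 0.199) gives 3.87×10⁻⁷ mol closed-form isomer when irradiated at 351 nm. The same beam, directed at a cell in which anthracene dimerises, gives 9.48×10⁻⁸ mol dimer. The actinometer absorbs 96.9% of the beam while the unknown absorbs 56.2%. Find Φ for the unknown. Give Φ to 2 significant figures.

Photons absorbed by the actinometer: 3.87×10⁻⁷ / 0.199 = 1.945×10⁻⁶ mol.
Incident flux: 1.945×10⁻⁶ / 0.969 = 2.007×10⁻⁶ einstein.
Absorbed by unknown: 0.562 × 2.007×10⁻⁶ = 1.128×10⁻⁶ mol.
Φ(unknown) = 9.48×10⁻⁸ / 1.128×10⁻⁶ = 0.084.

Φ = 0.084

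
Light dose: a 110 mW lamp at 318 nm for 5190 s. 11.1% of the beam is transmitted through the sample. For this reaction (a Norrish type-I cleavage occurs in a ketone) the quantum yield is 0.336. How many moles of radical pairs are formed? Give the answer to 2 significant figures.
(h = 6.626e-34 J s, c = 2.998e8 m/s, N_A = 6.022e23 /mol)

4.5e-4 mol

Photon energy at 318 nm: hc/λ = (6.626e-34)(2.998e8)/(318e-9) = 6.247e-19 J.
Energy delivered: (110 mW)(5190 s) = 570.9 J.
Photons incident: 570.9 / 6.247e-19 = 9.139e20, i.e. 9.139e20/6.022e23 = 0.001518 mol.
Fraction absorbed: 1 − 11.1/100 = 0.8890.
Photons absorbed: 0.8890 × 0.001518 = 0.001350 mol.
Product: Φ × n_abs = 0.336 × 0.001350 = 4.536e-4 mol.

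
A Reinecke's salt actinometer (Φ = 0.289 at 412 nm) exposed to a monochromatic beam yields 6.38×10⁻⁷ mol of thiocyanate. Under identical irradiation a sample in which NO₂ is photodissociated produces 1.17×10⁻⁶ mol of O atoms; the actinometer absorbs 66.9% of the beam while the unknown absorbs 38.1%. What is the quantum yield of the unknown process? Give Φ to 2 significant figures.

Φ = 0.93

Photons absorbed by the actinometer: 6.38×10⁻⁷ / 0.289 = 2.208×10⁻⁶ mol.
Incident flux: 2.208×10⁻⁶ / 0.669 = 3.300×10⁻⁶ einstein.
Absorbed by unknown: 0.381 × 3.300×10⁻⁶ = 1.257×10⁻⁶ mol.
Φ(unknown) = 1.17×10⁻⁶ / 1.257×10⁻⁶ = 0.93.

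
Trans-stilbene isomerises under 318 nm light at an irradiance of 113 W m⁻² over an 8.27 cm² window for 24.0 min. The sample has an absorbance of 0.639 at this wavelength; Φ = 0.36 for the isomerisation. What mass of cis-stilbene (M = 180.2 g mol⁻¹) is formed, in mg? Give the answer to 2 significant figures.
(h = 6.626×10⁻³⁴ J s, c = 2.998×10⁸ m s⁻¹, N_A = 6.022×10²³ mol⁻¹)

Photon energy at 318 nm: hc/λ = (6.626×10⁻³⁴)(2.998×10⁸)/(318×10⁻⁹) = 6.247×10⁻¹⁹ J.
Energy delivered: (113 W m⁻²)(8.27×10⁻⁴ m²)(1440 s) = 134.6 J.
Photons incident: 134.6 / 6.247×10⁻¹⁹ = 2.155×10²⁰, i.e. 2.155×10²⁰/6.022×10²³ = 3.579×10⁻⁴ mol.
Fraction absorbed: 1 − 10^(−0.639) = 0.7704.
Photons absorbed: 0.7704 × 3.579×10⁻⁴ = 2.757×10⁻⁴ mol.
Product: Φ × n_abs = 0.36 × 2.757×10⁻⁴ = 9.925×10⁻⁵ mol.
Mass: 9.925×10⁻⁵ × 180.2 = 0.01788 g = 18 mg.

18 mg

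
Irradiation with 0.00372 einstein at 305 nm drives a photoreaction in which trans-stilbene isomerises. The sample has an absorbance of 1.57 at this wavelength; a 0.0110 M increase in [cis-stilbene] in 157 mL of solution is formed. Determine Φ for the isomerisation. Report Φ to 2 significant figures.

Φ = 0.48

Product: (0.0110 M)(0.157 L) = 0.001727 mol.
Fraction absorbed: 1 − 10^(−1.57) = 0.9731.
Photons absorbed: 0.9731 × 0.00372 = 0.003620 mol.
Φ = 0.001727 mol / 0.003620 mol photons = 0.48.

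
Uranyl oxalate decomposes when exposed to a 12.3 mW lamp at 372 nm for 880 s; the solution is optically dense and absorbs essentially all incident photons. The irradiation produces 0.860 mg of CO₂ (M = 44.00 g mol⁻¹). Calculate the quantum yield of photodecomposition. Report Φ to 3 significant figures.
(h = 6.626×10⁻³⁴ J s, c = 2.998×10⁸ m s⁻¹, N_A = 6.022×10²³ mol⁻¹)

Product: 0.860 mg / 44.00 g mol⁻¹ = 1.955×10⁻⁵ mol.
Photon energy at 372 nm: hc/λ = (6.626×10⁻³⁴)(2.998×10⁸)/(372×10⁻⁹) = 5.340×10⁻¹⁹ J.
Energy delivered: (12.3 mW)(880 s) = 10.82 J.
Photons incident: 10.82 / 5.340×10⁻¹⁹ = 2.026×10¹⁹, i.e. 2.026×10¹⁹/6.022×10²³ = 3.364×10⁻⁵ mol.
Φ = 1.955×10⁻⁵ mol / 3.364×10⁻⁵ mol photons = 0.581.

Φ = 0.581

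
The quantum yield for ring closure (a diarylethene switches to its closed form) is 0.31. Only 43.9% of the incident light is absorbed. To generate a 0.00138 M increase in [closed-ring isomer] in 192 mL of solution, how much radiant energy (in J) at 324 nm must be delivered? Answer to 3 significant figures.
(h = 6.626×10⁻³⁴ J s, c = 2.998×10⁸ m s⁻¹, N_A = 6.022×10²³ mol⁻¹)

719 J

Product: (0.00138 M)(0.192 L) = 2.650×10⁻⁴ mol.
Photons that must be absorbed: 2.650×10⁻⁴ / 0.31 = 8.548×10⁻⁴ mol.
Incident photons needed: 8.548×10⁻⁴ / 0.439 = 0.001947 mol.
Photon energy: hc/λ = 6.131×10⁻¹⁹ J; per mole, 3.692×10⁵ J mol⁻¹.
Energy required: 0.001947 × 3.692×10⁵ = 719 J.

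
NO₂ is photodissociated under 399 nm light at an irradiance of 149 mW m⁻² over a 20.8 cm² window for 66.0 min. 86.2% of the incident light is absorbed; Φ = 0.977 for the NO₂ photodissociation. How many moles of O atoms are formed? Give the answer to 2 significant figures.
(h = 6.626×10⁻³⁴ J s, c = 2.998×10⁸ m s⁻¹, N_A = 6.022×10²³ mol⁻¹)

Photon energy at 399 nm: hc/λ = (6.626×10⁻³⁴)(2.998×10⁸)/(399×10⁻⁹) = 4.979×10⁻¹⁹ J.
Energy delivered: (149 mW m⁻²)(20.8×10⁻⁴ m²)(3960 s) = 1.227 J.
Photons incident: 1.227 / 4.979×10⁻¹⁹ = 2.464×10¹⁸, i.e. 2.464×10¹⁸/6.022×10²³ = 4.092×10⁻⁶ mol.
Photons absorbed: 0.862 × 4.092×10⁻⁶ = 3.527×10⁻⁶ mol.
Product: Φ × n_abs = 0.977 × 3.527×10⁻⁶ = 3.446×10⁻⁶ mol.

3.4×10⁻⁶ mol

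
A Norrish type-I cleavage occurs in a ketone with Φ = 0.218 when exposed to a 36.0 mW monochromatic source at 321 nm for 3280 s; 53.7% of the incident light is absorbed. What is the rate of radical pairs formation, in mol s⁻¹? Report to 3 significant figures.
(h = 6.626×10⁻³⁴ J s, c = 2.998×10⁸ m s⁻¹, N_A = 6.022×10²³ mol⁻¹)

Photon energy at 321 nm: hc/λ = (6.626×10⁻³⁴)(2.998×10⁸)/(321×10⁻⁹) = 6.188×10⁻¹⁹ J.
Energy delivered: (36.0 mW)(3280 s) = 118.1 J.
Photons incident: 118.1 / 6.188×10⁻¹⁹ = 1.909×10²⁰, i.e. 1.909×10²⁰/6.022×10²³ = 3.170×10⁻⁴ mol.
Photons absorbed: 0.537 × 3.170×10⁻⁴ = 1.702×10⁻⁴ mol.
Product formed: 0.218 × 1.702×10⁻⁴ = 3.710×10⁻⁵ mol.
Rate: 3.710×10⁻⁵ / 3280 s = 1.13×10⁻⁸ mol s⁻¹.

1.13×10⁻⁸ mol s⁻¹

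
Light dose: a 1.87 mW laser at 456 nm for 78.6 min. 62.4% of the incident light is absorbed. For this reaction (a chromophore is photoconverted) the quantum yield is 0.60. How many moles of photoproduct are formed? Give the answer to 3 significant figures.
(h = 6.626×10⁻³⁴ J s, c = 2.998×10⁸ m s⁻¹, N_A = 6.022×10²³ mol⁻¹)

1.26×10⁻⁵ mol

Photon energy at 456 nm: hc/λ = (6.626×10⁻³⁴)(2.998×10⁸)/(456×10⁻⁹) = 4.356×10⁻¹⁹ J.
Energy delivered: (1.87 mW)(4716 s) = 8.819 J.
Photons incident: 8.819 / 4.356×10⁻¹⁹ = 2.025×10¹⁹, i.e. 2.025×10¹⁹/6.022×10²³ = 3.363×10⁻⁵ mol.
Photons absorbed: 0.624 × 3.363×10⁻⁵ = 2.099×10⁻⁵ mol.
Product: Φ × n_abs = 0.60 × 2.099×10⁻⁵ = 1.259×10⁻⁵ mol.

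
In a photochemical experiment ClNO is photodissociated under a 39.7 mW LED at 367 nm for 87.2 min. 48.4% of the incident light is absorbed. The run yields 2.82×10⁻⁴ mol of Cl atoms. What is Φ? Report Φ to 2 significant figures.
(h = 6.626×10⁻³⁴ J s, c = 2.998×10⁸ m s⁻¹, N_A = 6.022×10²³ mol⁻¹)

Φ = 0.91

Photon energy at 367 nm: hc/λ = (6.626×10⁻³⁴)(2.998×10⁸)/(367×10⁻⁹) = 5.413×10⁻¹⁹ J.
Energy delivered: (39.7 mW)(5232 s) = 207.7 J.
Photons incident: 207.7 / 5.413×10⁻¹⁹ = 3.837×10²⁰, i.e. 3.837×10²⁰/6.022×10²³ = 6.372×10⁻⁴ mol.
Photons absorbed: 0.484 × 6.372×10⁻⁴ = 3.084×10⁻⁴ mol.
Φ = 2.82×10⁻⁴ mol / 3.084×10⁻⁴ mol photons = 0.91.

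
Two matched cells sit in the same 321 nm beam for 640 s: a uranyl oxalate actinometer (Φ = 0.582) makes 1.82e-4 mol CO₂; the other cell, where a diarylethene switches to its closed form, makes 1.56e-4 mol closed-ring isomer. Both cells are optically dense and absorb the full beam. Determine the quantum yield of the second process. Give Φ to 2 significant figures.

Photons absorbed by the actinometer: 1.82e-4 / 0.582 = 3.127e-4 mol.
Φ(unknown) = 1.56e-4 / 3.127e-4 = 0.50.

Φ = 0.50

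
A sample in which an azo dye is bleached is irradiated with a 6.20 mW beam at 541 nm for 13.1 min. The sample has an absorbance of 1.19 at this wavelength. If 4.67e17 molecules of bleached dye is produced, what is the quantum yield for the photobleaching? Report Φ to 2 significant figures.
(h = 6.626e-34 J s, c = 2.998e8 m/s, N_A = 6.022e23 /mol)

Product: 4.67e17 / 6.022e23 = 7.755e-7 mol.
Photon energy at 541 nm: hc/λ = (6.626e-34)(2.998e8)/(541e-9) = 3.672e-19 J.
Energy delivered: (6.20 mW)(786 s) = 4.873 J.
Photons incident: 4.873 / 3.672e-19 = 1.327e19, i.e. 1.327e19/6.022e23 = 2.204e-5 mol.
Fraction absorbed: 1 − 10^(−1.19) = 0.9354.
Photons absorbed: 0.9354 × 2.204e-5 = 2.062e-5 mol.
Φ = 7.755e-7 mol / 2.062e-5 mol photons = 0.038.

Φ = 0.038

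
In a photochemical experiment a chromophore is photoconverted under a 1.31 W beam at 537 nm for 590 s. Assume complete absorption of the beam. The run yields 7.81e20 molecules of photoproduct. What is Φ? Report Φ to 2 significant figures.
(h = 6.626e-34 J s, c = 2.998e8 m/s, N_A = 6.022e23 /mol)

Product: 7.81e20 / 6.022e23 = 0.001297 mol.
Photon energy at 537 nm: hc/λ = (6.626e-34)(2.998e8)/(537e-9) = 3.699e-19 J.
Energy delivered: (1.31 W)(590 s) = 772.9 J.
Photons incident: 772.9 / 3.699e-19 = 2.089e21, i.e. 2.089e21/6.022e23 = 0.003469 mol.
Φ = 0.001297 mol / 0.003469 mol photons = 0.37.

Φ = 0.37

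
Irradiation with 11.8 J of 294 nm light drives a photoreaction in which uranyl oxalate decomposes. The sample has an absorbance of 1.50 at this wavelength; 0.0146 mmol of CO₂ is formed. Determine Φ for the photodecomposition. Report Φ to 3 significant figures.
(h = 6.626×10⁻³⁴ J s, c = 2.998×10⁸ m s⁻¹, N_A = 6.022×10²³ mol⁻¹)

Product: 0.0146 mmol = 1.46×10⁻⁵ mol.
Photon energy at 294 nm: hc/λ = (6.626×10⁻³⁴)(2.998×10⁸)/(294×10⁻⁹) = 6.757×10⁻¹⁹ J.
Photons incident: 11.8 / 6.757×10⁻¹⁹ = 1.746×10¹⁹, i.e. 1.746×10¹⁹/6.022×10²³ = 2.899×10⁻⁵ mol.
Fraction absorbed: 1 − 10^(−1.50) = 0.9684.
Photons absorbed: 0.9684 × 2.899×10⁻⁵ = 2.807×10⁻⁵ mol.
Φ = 1.46×10⁻⁵ mol / 2.807×10⁻⁵ mol photons = 0.520.

Φ = 0.520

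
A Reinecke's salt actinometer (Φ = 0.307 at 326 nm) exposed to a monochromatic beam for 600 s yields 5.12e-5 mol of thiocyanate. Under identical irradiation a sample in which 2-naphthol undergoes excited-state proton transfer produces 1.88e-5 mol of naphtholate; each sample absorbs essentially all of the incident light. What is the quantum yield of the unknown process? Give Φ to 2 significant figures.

Φ = 0.11

Photons absorbed by the actinometer: 5.12e-5 / 0.307 = 1.668e-4 mol.
Φ(unknown) = 1.88e-5 / 1.668e-4 = 0.11.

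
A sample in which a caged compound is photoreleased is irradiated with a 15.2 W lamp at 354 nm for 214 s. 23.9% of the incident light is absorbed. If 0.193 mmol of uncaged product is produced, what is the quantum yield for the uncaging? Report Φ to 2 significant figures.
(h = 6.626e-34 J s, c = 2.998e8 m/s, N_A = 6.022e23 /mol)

Φ = 0.084

Product: 0.193 mmol = 1.93e-4 mol.
Photon energy at 354 nm: hc/λ = (6.626e-34)(2.998e8)/(354e-9) = 5.612e-19 J.
Energy delivered: (15.2 W)(214 s) = 3253 J.
Photons incident: 3253 / 5.612e-19 = 5.797e21, i.e. 5.797e21/6.022e23 = 0.009626 mol.
Photons absorbed: 0.239 × 0.009626 = 0.002301 mol.
Φ = 1.93e-4 mol / 0.002301 mol photons = 0.084.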